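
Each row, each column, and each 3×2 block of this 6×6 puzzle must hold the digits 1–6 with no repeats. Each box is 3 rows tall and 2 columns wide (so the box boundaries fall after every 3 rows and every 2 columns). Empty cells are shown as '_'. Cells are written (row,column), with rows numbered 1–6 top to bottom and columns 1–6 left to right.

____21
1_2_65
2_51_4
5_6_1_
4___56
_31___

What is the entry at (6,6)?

2

(2,2) = 4: row 2 has {1,2,5,6}; col 2 has {3}; box has {1,2} → only 4 remains.
(2,4) = 3: row 2 has {1,2,4,5,6}; col 4 has {1}; box has {1,2,5} → only 3 remains.
(3,2) = 6: row 3 has {1,2,4,5}; col 2 has {3,4}; box has {1,2,4} → only 6 remains.
(3,5) = 3: row 3 has {1,2,4,5,6}; col 5 has {1,2,5,6}; box has {1,2,4,5,6} → only 3 remains.
(4,2) = 2: row 4 has {1,5,6}; col 2 has {3,4,6}; box has {3,4,5} → only 2 remains.
(4,4) = 4: row 4 has {1,2,5,6}; col 4 has {1,3}; box has {1,6} → only 4 remains.
(4,6) = 3: row 4 has {1,2,4,5,6}; col 6 has {1,4,5,6}; box has {1,5,6} → only 3 remains.
(5,2) = 1: row 5 has {4,5,6}; col 2 has {2,3,4,6}; box has {2,3,4,5} → only 1 remains.
(5,3) = 3: row 5 has {1,4,5,6}; col 3 has {1,2,5,6}; box has {1,4,6} → only 3 remains.
(5,4) = 2: row 5 has {1,3,4,5,6}; col 4 has {1,3,4}; box has {1,3,4,6} → only 2 remains.
(6,1) = 6: row 6 has {1,3}; col 1 has {1,2,4,5}; box has {1,2,3,4,5} → only 6 remains.
(6,4) = 5: row 6 has {1,3,6}; col 4 has {1,2,3,4}; box has {1,2,3,4,6} → only 5 remains.
(6,5) = 4: row 6 has {1,3,5,6}; col 5 has {1,2,3,5,6}; box has {1,3,5,6} → only 4 remains.
(6,6) = 2: row 6 has {1,3,4,5,6}; col 6 has {1,3,4,5,6}; box has {1,3,4,5,6} → only 2 remains.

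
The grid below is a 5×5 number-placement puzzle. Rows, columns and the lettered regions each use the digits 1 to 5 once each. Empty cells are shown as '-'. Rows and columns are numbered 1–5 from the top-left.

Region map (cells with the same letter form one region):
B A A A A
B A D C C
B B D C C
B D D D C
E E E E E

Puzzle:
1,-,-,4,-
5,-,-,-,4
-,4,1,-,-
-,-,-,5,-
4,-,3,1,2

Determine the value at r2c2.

1

r2c3 = 2: row 2 has {4,5}; col 3 has {1,3}; region has {1,5} → only 2 remains.
r2c4 = 3: row 2 has {2,4,5}; col 4 has {1,4,5}; region has {4} → only 3 remains.
r3c4 = 2: row 3 has {1,4}; col 4 has {1,3,4,5}; region has {3,4} → only 2 remains.
r3c5 = 5: row 3 has {1,2,4}; col 5 has {2,4}; region has {2,3,4} → only 5 remains.
r4c2 = 3: row 4 has {5}; col 2 has {4}; region has {1,2,5} → only 3 remains.
r4c3 = 4: row 4 has {3,5}; col 3 has {1,2,3}; region has {1,2,3,5} → only 4 remains.
r4c5 = 1: row 4 has {3,4,5}; col 5 has {2,4,5}; region has {2,3,4,5} → only 1 remains.
r5c2 = 5: row 5 has {1,2,3,4}; col 2 has {3,4}; region has {1,2,3,4} → only 5 remains.
r1c2 = 2: row 1 has {1,4}; col 2 has {3,4,5}; region has {4} → only 2 remains.
r1c3 = 5: row 1 has {1,2,4}; col 3 has {1,2,3,4}; region has {2,4} → only 5 remains.
r1c5 = 3: row 1 has {1,2,4,5}; col 5 has {1,2,4,5}; region has {2,4,5} → only 3 remains.
r2c2 = 1: row 2 has {2,3,4,5}; col 2 has {2,3,4,5}; region has {2,3,4,5} → only 1 remains.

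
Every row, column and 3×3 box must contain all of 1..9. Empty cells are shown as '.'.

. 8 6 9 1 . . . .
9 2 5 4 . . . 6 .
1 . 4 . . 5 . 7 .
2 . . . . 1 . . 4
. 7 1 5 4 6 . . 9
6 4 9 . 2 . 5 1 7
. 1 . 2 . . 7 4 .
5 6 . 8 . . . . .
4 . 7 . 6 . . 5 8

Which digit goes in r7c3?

8

r3c2 = 3 (sole candidate).
r3c4 = 6 (sole candidate).
r3c5 = 8 (sole candidate).
r3c9 = 2 (sole candidate).
r4c2 = 5 (sole candidate).
r6c4 = 3 (sole candidate).
r6c6 = 8 (sole candidate).
r9c2 = 9 (sole candidate).
r9c4 = 1 (sole candidate).
r9c6 = 3 (sole candidate).
r9c7 = 2 (sole candidate).
r1c1 = 7 (sole candidate).
r1c6 = 2 (sole candidate).
r1c8 = 3 (sole candidate).
r1c9 = 5 (sole candidate).
r2c6 = 7 (sole candidate).
r2c9 = 1 (sole candidate).
r3c7 = 9 (sole candidate).
r4c4 = 7 (sole candidate).
r4c5 = 9 (sole candidate).
r4c8 = 8 (sole candidate).
r5c7 = 3 (sole candidate).
r5c8 = 2 (sole candidate).
r7c5 = 5 (sole candidate).
r7c6 = 9 (sole candidate).
r8c5 = 7 (sole candidate).
r8c6 = 4 (sole candidate).
r8c7 = 1 (sole candidate).
r8c8 = 9 (sole candidate).
r8c9 = 3 (sole candidate).
r1c7 = 4 (sole candidate).
r2c5 = 3 (sole candidate).
r2c7 = 8 (sole candidate).
r4c3 = 3 (sole candidate).
r4c7 = 6 (sole candidate).
r5c1 = 8 (sole candidate).
r7c1 = 3 (sole candidate).
r7c3 = 8: row 7 has {1,2,3,4,5,7,9}; col 3 has {1,3,4,5,6,7,9}; box has {1,3,4,5,6,7,9} → only 8 remains.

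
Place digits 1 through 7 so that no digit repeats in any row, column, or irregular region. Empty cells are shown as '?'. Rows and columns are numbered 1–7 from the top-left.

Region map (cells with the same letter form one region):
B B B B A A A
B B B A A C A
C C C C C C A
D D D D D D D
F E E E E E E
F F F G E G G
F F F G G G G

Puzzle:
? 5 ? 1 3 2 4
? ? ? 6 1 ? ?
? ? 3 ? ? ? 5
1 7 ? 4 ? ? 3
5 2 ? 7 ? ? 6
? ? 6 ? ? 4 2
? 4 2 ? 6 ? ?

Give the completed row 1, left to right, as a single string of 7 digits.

R1C3 = 7: row 1 has {1,2,3,4,5}; col 3 has {2,3,6}; region has {1,5} → only 7 remains.
R2C2 = 3: row 2 has {1,6}; col 2 has {2,4,5,7}; region has {1,5,7} → only 3 remains.
R2C3 = 4: row 2 has {1,3,6}; col 3 has {2,3,6,7}; region has {1,3,5,7} → only 4 remains.
R2C7 = 7: row 2 has {1,3,4,6}; col 7 has {2,3,4,5,6}; region has {1,2,3,4,5,6} → only 7 remains.
R3C4 = 2: row 3 has {3,5}; col 4 has {1,4,6,7}; region has {3} → only 2 remains.
R4C3 = 5: row 4 has {1,3,4,7}; col 3 has {2,3,4,6,7}; region has {1,3,4,7} → only 5 remains.
R4C5 = 2: row 4 has {1,3,4,5,7}; col 5 has {1,3,6}; region has {1,3,4,5,7} → only 2 remains.
R4C6 = 6: row 4 has {1,2,3,4,5,7}; col 6 has {2,4}; region has {1,2,3,4,5,7} → only 6 remains.
R5C3 = 1: row 5 has {2,5,6,7}; col 3 has {2,3,4,5,6,7}; region has {2,6,7} → only 1 remains.
R5C5 = 4: row 5 has {1,2,5,6,7}; col 5 has {1,2,3,6}; region has {1,2,6,7} → only 4 remains.
R5C6 = 3: row 5 has {1,2,4,5,6,7}; col 6 has {2,4,6}; region has {1,2,4,6,7} → only 3 remains.
R6C2 = 1: row 6 has {2,4,6}; col 2 has {2,3,4,5,7}; region has {2,4,5,6} → only 1 remains.
R6C5 = 5: row 6 has {1,2,4,6}; col 5 has {1,2,3,4,6}; region has {1,2,3,4,6,7} → only 5 remains.
R7C7 = 1: row 7 has {2,4,6}; col 7 has {2,3,4,5,6,7}; region has {2,4,6} → only 1 remains.
R1C1 = 6: row 1 has {1,2,3,4,5,7}; col 1 has {1,5}; region has {1,3,4,5,7} → only 6 remains.

6571324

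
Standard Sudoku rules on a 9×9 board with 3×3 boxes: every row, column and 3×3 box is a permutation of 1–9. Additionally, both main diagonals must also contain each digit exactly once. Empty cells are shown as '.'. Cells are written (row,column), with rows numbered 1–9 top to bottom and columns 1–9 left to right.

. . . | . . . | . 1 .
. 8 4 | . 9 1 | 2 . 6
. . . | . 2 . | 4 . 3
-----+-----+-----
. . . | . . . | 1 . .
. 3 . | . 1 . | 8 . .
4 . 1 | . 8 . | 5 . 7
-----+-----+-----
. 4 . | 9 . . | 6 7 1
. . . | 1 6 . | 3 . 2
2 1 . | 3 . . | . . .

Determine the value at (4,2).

5

(2,8) = 5: row 2 has {1,2,4,6,8,9}; col 8 has {1,7}; box has {1,2,3,4,6}; anti-diagonal has {1,2,4} → only 5 remains.
(6,4) = 6: row 6 has {1,4,5,7,8}; col 4 has {1,3,9}; box has {1,8}; anti-diagonal has {1,2,4,5} → only 6 remains.
(7,5) = 5: row 7 has {1,4,6,7,9}; col 5 has {1,2,6,8,9}; box has {1,3,6,9} → only 5 remains.
(9,7) = 9: row 9 has {1,2,3}; col 7 has {1,2,3,4,5,6,8}; box has {1,2,3,6,7} → only 9 remains.
(1,7) = 7: row 1 has {1}; col 7 has {1,2,3,4,5,6,8,9}; box has {1,2,3,4,5,6} → only 7 remains.
(2,4) = 7: row 2 has {1,2,4,5,6,8,9}; col 4 has {1,3,6,9}; box has {1,2,9} → only 7 remains.
(8,8) = 4: row 8 has {1,2,3,6}; col 8 has {1,5,7}; box has {1,2,3,6,7,9}; main diagonal has {1,6,8} → only 4 remains.
(9,8) = 8: row 9 has {1,2,3,9}; col 8 has {1,4,5,7}; box has {1,2,3,4,6,7,9} → only 8 remains.
(9,9) = 5: row 9 has {1,2,3,8,9}; col 9 has {1,2,3,6,7}; box has {1,2,3,4,6,7,8,9}; main diagonal has {1,4,6,8} → only 5 remains.
(2,1) = 3: row 2 has {1,2,4,5,6,7,8,9}; col 1 has {2,4}; box has {4,8} → only 3 remains.
(3,8) = 9: row 3 has {2,3,4}; col 8 has {1,4,5,7,8}; box has {1,2,3,4,5,6,7} → only 9 remains.
(4,4) = 2: row 4 has {1}; col 4 has {1,3,6,7,9}; box has {1,6,8}; main diagonal has {1,4,5,6,8} → only 2 remains.
(7,1) = 8: row 7 has {1,4,5,6,7,9}; col 1 has {2,3,4}; box has {1,2,4} → only 8 remains.
(7,3) = 3: row 7 has {1,4,5,6,7,8,9}; col 3 has {1,4}; box has {1,2,4,8}; anti-diagonal has {1,2,4,5,6} → only 3 remains.
(7,6) = 2: row 7 has {1,3,4,5,6,7,8,9}; col 6 has {1}; box has {1,3,5,6,9} → only 2 remains.
(1,1) = 9: row 1 has {1,7}; col 1 has {2,3,4,8}; box has {3,4,8}; main diagonal has {1,2,4,5,6,8} → only 9 remains.
(1,9) = 8: row 1 has {1,7,9}; col 9 has {1,2,3,5,6,7}; box has {1,2,3,4,5,6,7,9}; anti-diagonal has {1,2,3,4,5,6} → only 8 remains.
(3,3) = 7: row 3 has {2,3,4,9}; col 3 has {1,3,4}; box has {3,4,8,9}; main diagonal has {1,2,4,5,6,8,9} → only 7 remains.
(6,6) = 3: row 6 has {1,4,5,6,7,8}; col 6 has {1,2}; box has {1,2,6,8}; main diagonal has {1,2,4,5,6,7,8,9} → only 3 remains.
(6,8) = 2: row 6 has {1,3,4,5,6,7,8}; col 8 has {1,4,5,7,8,9}; box has {1,5,7,8} → only 2 remains.
(9,3) = 6: row 9 has {1,2,3,5,8,9}; col 3 has {1,3,4,7}; box has {1,2,3,4,8} → only 6 remains.
(5,8) = 6: row 5 has {1,3,8}; col 8 has {1,2,4,5,7,8,9}; box has {1,2,5,7,8} → only 6 remains.
(6,2) = 9: row 6 has {1,2,3,4,5,6,7,8}; col 2 has {1,3,4,8}; box has {1,3,4} → only 9 remains.
(8,2) = 7: row 8 has {1,2,3,4,6}; col 2 has {1,3,4,8,9}; box has {1,2,3,4,6,8}; anti-diagonal has {1,2,3,4,5,6,8} → only 7 remains.
(8,6) = 8: row 8 has {1,2,3,4,6,7}; col 6 has {1,2,3}; box has {1,2,3,5,6,9} → only 8 remains.
(4,6) = 9: row 4 has {1,2}; col 6 has {1,2,3,8}; box has {1,2,3,6,8}; anti-diagonal has {1,2,3,4,5,6,7,8} → only 9 remains.
(4,8) = 3: row 4 has {1,2,9}; col 8 has {1,2,4,5,6,7,8,9}; box has {1,2,5,6,7,8} → only 3 remains.
(4,9) = 4: row 4 has {1,2,3,9}; col 9 has {1,2,3,5,6,7,8}; box has {1,2,3,5,6,7,8} → only 4 remains.
(5,9) = 9: row 5 has {1,3,6,8}; col 9 has {1,2,3,4,5,6,7,8}; box has {1,2,3,4,5,6,7,8} → only 9 remains.
(8,1) = 5: row 8 has {1,2,3,4,6,7,8}; col 1 has {2,3,4,8,9}; box has {1,2,3,4,6,7,8} → only 5 remains.
(8,3) = 9: row 8 has {1,2,3,4,5,6,7,8}; col 3 has {1,3,4,6,7}; box has {1,2,3,4,5,6,7,8} → only 9 remains.
(4,5) = 7: row 4 has {1,2,3,4,9}; col 5 has {1,2,5,6,8,9}; box has {1,2,3,6,8,9} → only 7 remains.
(5,1) = 7: row 5 has {1,3,6,8,9}; col 1 has {2,3,4,5,8,9}; box has {1,3,4,9} → only 7 remains.
(9,5) = 4: row 9 has {1,2,3,5,6,8,9}; col 5 has {1,2,5,6,7,8,9}; box has {1,2,3,5,6,8,9} → only 4 remains.
(9,6) = 7: row 9 has {1,2,3,4,5,6,8,9}; col 6 has {1,2,3,8,9}; box has {1,2,3,4,5,6,8,9} → only 7 remains.
(1,5) = 3: row 1 has {1,7,8,9}; col 5 has {1,2,4,5,6,7,8,9}; box has {1,2,7,9} → only 3 remains.
(4,1) = 6: row 4 has {1,2,3,4,7,9}; col 1 has {2,3,4,5,7,8,9}; box has {1,3,4,7,9} → only 6 remains.
(4,2) = 5: row 4 has {1,2,3,4,6,7,9}; col 2 has {1,3,4,7,8,9}; box has {1,3,4,6,7,9} → only 5 remains.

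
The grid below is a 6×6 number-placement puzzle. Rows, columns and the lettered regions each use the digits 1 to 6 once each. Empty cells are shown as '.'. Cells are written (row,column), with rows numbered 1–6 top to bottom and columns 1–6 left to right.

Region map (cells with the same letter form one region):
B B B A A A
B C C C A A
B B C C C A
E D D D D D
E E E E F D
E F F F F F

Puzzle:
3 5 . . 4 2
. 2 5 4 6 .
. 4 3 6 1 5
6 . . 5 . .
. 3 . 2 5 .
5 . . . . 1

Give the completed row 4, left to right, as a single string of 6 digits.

612534

(1,4) = 1: row 1 has {2,3,4,5}; col 4 has {2,4,5,6}; region has {2,4,5,6} → only 1 remains.
(2,1) = 1: row 2 has {2,4,5,6}; col 1 has {3,5,6}; region has {3,4,5} → only 1 remains.
(2,6) = 3: row 2 has {1,2,4,5,6}; col 6 has {1,2,5}; region has {1,2,4,5,6} → only 3 remains.
(3,1) = 2: row 3 has {1,3,4,5,6}; col 1 has {1,3,5,6}; region has {1,3,4,5} → only 2 remains.
(4,2) = 1: row 4 has {5,6}; col 2 has {2,3,4,5}; region has {5} → only 1 remains.
(4,6) = 4: row 4 has {1,5,6}; col 6 has {1,2,3,5}; region has {1,5} → only 4 remains.
(5,1) = 4: row 5 has {2,3,5}; col 1 has {1,2,3,5,6}; region has {2,3,5,6} → only 4 remains.
(5,3) = 1: row 5 has {2,3,4,5}; col 3 has {3,5}; region has {2,3,4,5,6} → only 1 remains.
(5,6) = 6: row 5 has {1,2,3,4,5}; col 6 has {1,2,3,4,5}; region has {1,4,5} → only 6 remains.
(6,2) = 6: row 6 has {1,5}; col 2 has {1,2,3,4,5}; region has {1,5} → only 6 remains.
(6,4) = 3: row 6 has {1,5,6}; col 4 has {1,2,4,5,6}; region has {1,5,6} → only 3 remains.
(6,5) = 2: row 6 has {1,3,5,6}; col 5 has {1,4,5,6}; region has {1,3,5,6} → only 2 remains.
(1,3) = 6: row 1 has {1,2,3,4,5}; col 3 has {1,3,5}; region has {1,2,3,4,5} → only 6 remains.
(4,3) = 2: row 4 has {1,4,5,6}; col 3 has {1,3,5,6}; region has {1,4,5,6} → only 2 remains.
(4,5) = 3: row 4 has {1,2,4,5,6}; col 5 has {1,2,4,5,6}; region has {1,2,4,5,6} → only 3 remains.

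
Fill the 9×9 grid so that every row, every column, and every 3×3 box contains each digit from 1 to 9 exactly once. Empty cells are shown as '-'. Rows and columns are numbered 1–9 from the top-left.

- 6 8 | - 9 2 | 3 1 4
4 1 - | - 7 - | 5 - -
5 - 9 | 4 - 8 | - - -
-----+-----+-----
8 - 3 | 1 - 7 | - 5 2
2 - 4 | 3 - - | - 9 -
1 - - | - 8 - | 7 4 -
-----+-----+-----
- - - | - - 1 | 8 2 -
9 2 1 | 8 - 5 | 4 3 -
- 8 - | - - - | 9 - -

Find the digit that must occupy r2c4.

6

r1c1 = 7: row 1 has {1,2,3,4,6,8,9}; col 1 has {1,2,4,5,8,9}; box has {1,4,5,6,8,9} → only 7 remains.
r1c4 = 5: row 1 has {1,2,3,4,6,7,8,9}; col 4 has {1,3,4,8}; box has {2,4,7,8,9} → only 5 remains.
r2c3 = 2: row 2 has {1,4,5,7}; col 3 has {1,3,4,8,9}; box has {1,4,5,6,7,8,9} → only 2 remains.
r2c4 = 6: row 2 has {1,2,4,5,7}; col 4 has {1,3,4,5,8}; box has {2,4,5,7,8,9} → only 6 remains.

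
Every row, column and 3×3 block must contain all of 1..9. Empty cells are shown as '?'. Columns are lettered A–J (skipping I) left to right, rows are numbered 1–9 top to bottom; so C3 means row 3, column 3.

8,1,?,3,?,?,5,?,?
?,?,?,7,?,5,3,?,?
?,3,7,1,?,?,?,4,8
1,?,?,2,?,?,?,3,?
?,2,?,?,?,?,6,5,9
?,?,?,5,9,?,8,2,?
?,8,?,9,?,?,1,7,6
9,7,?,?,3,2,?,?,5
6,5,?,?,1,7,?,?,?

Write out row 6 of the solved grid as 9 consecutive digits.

F7 = 4 (sole candidate).
G8 = 4 (sole candidate).
H8 = 8 (sole candidate).
D9 = 8 (sole candidate).
H9 = 9 (sole candidate).
H1 = 6 (sole candidate).
H2 = 1 (sole candidate).
J2 = 2 (sole candidate).
G3 = 9 (sole candidate).
G4 = 7 (sole candidate).
J4 = 4 (sole candidate).
D5 = 4 (sole candidate).
J6 = 1: row 6 has {2,5,8,9}; col 9 has {2,4,5,6,8,9}; box has {2,3,4,5,6,7,8,9} → only 1 remains.
E7 = 5 (sole candidate).
C8 = 1 (sole candidate).
D8 = 6 (sole candidate).
G9 = 2 (sole candidate).
J9 = 3 (sole candidate).
F1 = 9 (sole candidate).
J1 = 7 (sole candidate).
A2 = 4 (sole candidate).
F3 = 6 (sole candidate).
F4 = 8 (sole candidate).
E5 = 7 (sole candidate).
F6 = 3: row 6 has {1,2,5,8,9}; col 6 has {2,4,5,6,7,8,9}; box has {2,4,5,7,8,9} → only 3 remains.
C9 = 4 (sole candidate).
C1 = 2 (sole candidate).
E1 = 4 (sole candidate).
E2 = 8 (sole candidate).
A3 = 5 (sole candidate).
E3 = 2 (sole candidate).
E4 = 6 (sole candidate).
A5 = 3 (sole candidate).
C5 = 8 (sole candidate).
F5 = 1 (sole candidate).
A6 = 7: row 6 has {1,2,3,5,8,9}; col 1 has {1,3,4,5,6,8,9}; box has {1,2,3,8} → only 7 remains.
C6 = 6: row 6 has {1,2,3,5,7,8,9}; col 3 has {1,2,4,7,8}; box has {1,2,3,7,8} → only 6 remains.
A7 = 2 (sole candidate).
C7 = 3 (sole candidate).
C2 = 9 (sole candidate).
B4 = 9 (sole candidate).
C4 = 5 (sole candidate).
B6 = 4: row 6 has {1,2,3,5,6,7,8,9}; col 2 has {1,2,3,5,7,8,9}; box has {1,2,3,5,6,7,8,9} → only 4 remains.

746593821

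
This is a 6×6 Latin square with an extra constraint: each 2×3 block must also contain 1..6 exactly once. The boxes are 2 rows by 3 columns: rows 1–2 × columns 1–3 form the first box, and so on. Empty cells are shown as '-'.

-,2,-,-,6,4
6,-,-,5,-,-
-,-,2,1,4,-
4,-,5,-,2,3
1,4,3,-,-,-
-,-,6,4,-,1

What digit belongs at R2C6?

2

R1C3 = 1 (sole candidate).
R1C4 = 3 (sole candidate).
R2C2 = 3 (sole candidate).
R2C3 = 4 (sole candidate).
R2C5 = 1 (sole candidate).
R2C6 = 2: row 2 has {1,3,4,5,6}; col 6 has {1,3,4}; box has {1,3,4,5,6} → only 2 remains.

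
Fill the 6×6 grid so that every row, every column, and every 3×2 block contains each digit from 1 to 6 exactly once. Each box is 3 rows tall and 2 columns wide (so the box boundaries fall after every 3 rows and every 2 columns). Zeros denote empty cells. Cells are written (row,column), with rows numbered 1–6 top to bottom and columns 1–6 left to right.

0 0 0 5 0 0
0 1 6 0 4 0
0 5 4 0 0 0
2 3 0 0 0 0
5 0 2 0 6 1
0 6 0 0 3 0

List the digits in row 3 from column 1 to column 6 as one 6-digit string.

654123

(2,1) = 3 (sole candidate).
(2,4) = 2 (sole candidate).
(2,6) = 5 (sole candidate).
(3,1) = 6: row 3 has {4,5}; col 1 has {2,3,5}; box has {1,3,5} → only 6 remains.
(4,5) = 5 (sole candidate).
(4,6) = 4 (sole candidate).
(5,2) = 4 (sole candidate).
(5,4) = 3 (sole candidate).
(6,1) = 1 (sole candidate).
(6,3) = 5 (sole candidate).
(6,4) = 4 (sole candidate).
(6,6) = 2 (sole candidate).
(1,1) = 4 (sole candidate).
(1,2) = 2 (sole candidate).
(1,5) = 1 (sole candidate).
(3,4) = 1: row 3 has {4,5,6}; col 4 has {2,3,4,5}; box has {2,4,5,6} → only 1 remains.
(3,5) = 2: row 3 has {1,4,5,6}; col 5 has {1,3,4,5,6}; box has {1,4,5} → only 2 remains.
(3,6) = 3: row 3 has {1,2,4,5,6}; col 6 has {1,2,4,5}; box has {1,2,4,5} → only 3 remains.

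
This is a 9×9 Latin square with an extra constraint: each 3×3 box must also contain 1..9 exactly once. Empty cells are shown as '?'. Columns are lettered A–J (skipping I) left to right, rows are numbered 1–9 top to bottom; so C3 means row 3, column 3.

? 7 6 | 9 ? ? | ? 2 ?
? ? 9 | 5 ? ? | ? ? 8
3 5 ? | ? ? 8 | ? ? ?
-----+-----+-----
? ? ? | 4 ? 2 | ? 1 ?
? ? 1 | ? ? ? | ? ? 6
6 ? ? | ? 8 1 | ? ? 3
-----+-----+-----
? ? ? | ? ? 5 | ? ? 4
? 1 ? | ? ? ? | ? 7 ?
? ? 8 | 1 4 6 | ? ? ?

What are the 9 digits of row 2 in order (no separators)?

149527368

D6 = 7 (sole candidate).
D5 = 3 (sole candidate).
F5 = 9 (sole candidate).
F8 = 3 (sole candidate).
F1 = 4 (sole candidate).
F2 = 7: row 2 has {5,8,9}; col 6 has {1,2,3,4,5,6,8,9}; box has {4,5,8,9} → only 7 remains.
E5 = 5 (sole candidate).
E4 = 6 (sole candidate).
A1 = 8 (hidden single in row 1).
G7 = 1 (hidden single in row 7).
G8 = 6 (hidden single in row 8).
H2 = 6: in row 2, 6 can only go here (every other open cell in that row sees a 6).
D3 = 6 (hidden single in row 3).
B7 = 6 (hidden single in row 7).
D8 = 8 (hidden single in row 8).
D7 = 2 (sole candidate).
E8 = 9 (sole candidate).
E7 = 7 (sole candidate).
A7 = 9 (sole candidate).
C7 = 3 (sole candidate).
H7 = 8 (sole candidate).
B9 = 2 (sole candidate).
B2 = 4: row 2 has {5,6,7,8,9}; col 2 has {1,2,5,6,7}; box has {3,5,6,7,8,9} → only 4 remains.
G2 = 3: row 2 has {4,5,6,7,8,9}; col 7 has {1,6}; box has {2,6,8} → only 3 remains.
C3 = 2 (sole candidate).
E3 = 1 (sole candidate).
B5 = 8 (sole candidate).
H5 = 4 (sole candidate).
B6 = 9 (sole candidate).
H6 = 5 (sole candidate).
E1 = 3 (sole candidate).
G1 = 5 (sole candidate).
J1 = 1 (sole candidate).
A2 = 1: row 2 has {3,4,5,6,7,8,9}; col 1 has {3,6,8,9}; box has {2,3,4,5,6,7,8,9} → only 1 remains.
E2 = 2: row 2 has {1,3,4,5,6,7,8,9}; col 5 has {1,3,4,5,6,7,8,9}; box has {1,3,4,5,6,7,8,9} → only 2 remains.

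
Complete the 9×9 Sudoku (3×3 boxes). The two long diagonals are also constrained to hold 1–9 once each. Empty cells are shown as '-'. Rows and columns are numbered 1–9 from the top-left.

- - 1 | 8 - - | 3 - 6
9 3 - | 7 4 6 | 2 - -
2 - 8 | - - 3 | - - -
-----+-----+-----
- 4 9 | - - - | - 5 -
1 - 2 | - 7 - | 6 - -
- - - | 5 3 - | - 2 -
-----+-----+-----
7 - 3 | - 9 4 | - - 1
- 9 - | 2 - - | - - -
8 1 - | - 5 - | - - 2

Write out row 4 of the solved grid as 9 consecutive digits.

349162857

row 1, column 5 = 2 (sole candidate).
row 2, column 3 = 5 (sole candidate).
row 2, column 8 = 1 (sole candidate).
row 2, column 9 = 8 (sole candidate).
row 3, column 5 = 1 (sole candidate).
row 3, column 7 = 4 (sole candidate).
row 4, column 6 = 2: row 4 has {4,5,9}; col 6 has {3,4,6}; box has {3,5,7}; anti-diagonal has {1,3,4,5,6,7,8,9} → only 2 remains.
row 6, column 1 = 6 (sole candidate).
row 6, column 3 = 7 (sole candidate).
row 7, column 4 = 6 (sole candidate).
row 7, column 7 = 5 (sole candidate).
row 7, column 8 = 8 (sole candidate).
row 8, column 5 = 8 (sole candidate).
row 8, column 7 = 7 (sole candidate).
row 9, column 4 = 3 (sole candidate).
row 9, column 6 = 7 (sole candidate).
row 9, column 7 = 9 (sole candidate).
row 1, column 1 = 4 (sole candidate).
row 1, column 2 = 7 (sole candidate).
row 1, column 8 = 9 (sole candidate).
row 3, column 2 = 6 (sole candidate).
row 3, column 4 = 9 (sole candidate).
row 3, column 8 = 7 (sole candidate).
row 3, column 9 = 5 (sole candidate).
row 4, column 1 = 3: row 4 has {2,4,5,9}; col 1 has {1,2,4,6,7,8,9}; box has {1,2,4,6,7,9} → only 3 remains.
row 4, column 4 = 1: row 4 has {2,3,4,5,9}; col 4 has {2,3,5,6,7,8,9}; box has {2,3,5,7}; main diagonal has {2,3,4,5,7,8} → only 1 remains.
row 4, column 5 = 6: row 4 has {1,2,3,4,5,9}; col 5 has {1,2,3,4,5,7,8,9}; box has {1,2,3,5,7} → only 6 remains.
row 4, column 7 = 8: row 4 has {1,2,3,4,5,6,9}; col 7 has {2,3,4,5,6,7,9}; box has {2,5,6} → only 8 remains.
row 4, column 9 = 7: row 4 has {1,2,3,4,5,6,8,9}; col 9 has {1,2,5,6,8}; box has {2,5,6,8} → only 7 remains.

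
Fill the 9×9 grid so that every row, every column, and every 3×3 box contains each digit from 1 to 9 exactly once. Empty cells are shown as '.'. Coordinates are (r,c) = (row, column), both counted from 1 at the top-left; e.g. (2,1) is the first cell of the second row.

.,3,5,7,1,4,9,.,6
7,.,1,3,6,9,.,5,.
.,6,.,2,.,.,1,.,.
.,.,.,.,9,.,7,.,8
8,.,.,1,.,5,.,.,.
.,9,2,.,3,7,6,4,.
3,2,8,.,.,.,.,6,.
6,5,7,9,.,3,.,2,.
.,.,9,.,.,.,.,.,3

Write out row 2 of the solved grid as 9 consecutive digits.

781369254

(1,1) = 2: row 1 has {1,3,4,5,6,7,9}; col 1 has {3,6,7,8}; box has {1,3,5,6,7} → only 2 remains.
(1,8) = 8: row 1 has {1,2,3,4,5,6,7,9}; col 8 has {2,4,5,6}; box has {1,5,6,9} → only 8 remains.
(3,3) = 4: row 3 has {1,2,6}; col 3 has {1,2,5,7,8,9}; box has {1,2,3,5,6,7} → only 4 remains.
(3,6) = 8: row 3 has {1,2,4,6}; col 6 has {3,4,5,7,9}; box has {1,2,3,4,6,7,9} → only 8 remains.
(3,9) = 7: row 3 has {1,2,4,6,8}; col 9 has {3,6,8}; box has {1,5,6,8,9} → only 7 remains.
(6,4) = 8: row 6 has {2,3,4,6,7,9}; col 4 has {1,2,3,7,9}; box has {1,3,5,7,9} → only 8 remains.
(7,6) = 1: row 7 has {2,3,6,8}; col 6 has {3,4,5,7,8,9}; box has {3,9} → only 1 remains.
(2,2) = 8: row 2 has {1,3,5,6,7,9}; col 2 has {2,3,5,6,9}; box has {1,2,3,4,5,6,7} → only 8 remains.
(3,1) = 9: row 3 has {1,2,4,6,7,8}; col 1 has {2,3,6,7,8}; box has {1,2,3,4,5,6,7,8} → only 9 remains.
(3,5) = 5: row 3 has {1,2,4,6,7,8,9}; col 5 has {1,3,6,9}; box has {1,2,3,4,6,7,8,9} → only 5 remains.
(3,8) = 3: row 3 has {1,2,4,5,6,7,8,9}; col 8 has {2,4,5,6,8}; box has {1,5,6,7,8,9} → only 3 remains.
(4,8) = 1: row 4 has {7,8,9}; col 8 has {2,3,4,5,6,8}; box has {4,6,7,8} → only 1 remains.
(5,8) = 9: row 5 has {1,5,8}; col 8 has {1,2,3,4,5,6,8}; box has {1,4,6,7,8} → only 9 remains.
(5,9) = 2: row 5 has {1,5,8,9}; col 9 has {3,6,7,8}; box has {1,4,6,7,8,9} → only 2 remains.
(6,9) = 5: row 6 has {2,3,4,6,7,8,9}; col 9 has {2,3,6,7,8}; box has {1,2,4,6,7,8,9} → only 5 remains.
(9,8) = 7: row 9 has {3,9}; col 8 has {1,2,3,4,5,6,8,9}; box has {2,3,6} → only 7 remains.
(2,9) = 4: row 2 has {1,3,5,6,7,8,9}; col 9 has {2,3,5,6,7,8}; box has {1,3,5,6,7,8,9} → only 4 remains.
(4,2) = 4: row 4 has {1,7,8,9}; col 2 has {2,3,5,6,8,9}; box has {2,8,9} → only 4 remains.
(4,4) = 6: row 4 has {1,4,7,8,9}; col 4 has {1,2,3,7,8,9}; box has {1,3,5,7,8,9} → only 6 remains.
(4,6) = 2: row 4 has {1,4,6,7,8,9}; col 6 has {1,3,4,5,7,8,9}; box has {1,3,5,6,7,8,9} → only 2 remains.
(5,2) = 7: row 5 has {1,2,5,8,9}; col 2 has {2,3,4,5,6,8,9}; box has {2,4,8,9} → only 7 remains.
(5,5) = 4: row 5 has {1,2,5,7,8,9}; col 5 has {1,3,5,6,9}; box has {1,2,3,5,6,7,8,9} → only 4 remains.
(5,7) = 3: row 5 has {1,2,4,5,7,8,9}; col 7 has {1,6,7,9}; box has {1,2,4,5,6,7,8,9} → only 3 remains.
(6,1) = 1: row 6 has {2,3,4,5,6,7,8,9}; col 1 has {2,3,6,7,8,9}; box has {2,4,7,8,9} → only 1 remains.
(7,5) = 7: row 7 has {1,2,3,6,8}; col 5 has {1,3,4,5,6,9}; box has {1,3,9} → only 7 remains.
(7,9) = 9: row 7 has {1,2,3,6,7,8}; col 9 has {2,3,4,5,6,7,8}; box has {2,3,6,7} → only 9 remains.
(8,5) = 8: row 8 has {2,3,5,6,7,9}; col 5 has {1,3,4,5,6,7,9}; box has {1,3,7,9} → only 8 remains.
(8,7) = 4: row 8 has {2,3,5,6,7,8,9}; col 7 has {1,3,6,7,9}; box has {2,3,6,7,9} → only 4 remains.
(8,9) = 1: row 8 has {2,3,4,5,6,7,8,9}; col 9 has {2,3,4,5,6,7,8,9}; box has {2,3,4,6,7,9} → only 1 remains.
(9,1) = 4: row 9 has {3,7,9}; col 1 has {1,2,3,6,7,8,9}; box has {2,3,5,6,7,8,9} → only 4 remains.
(9,2) = 1: row 9 has {3,4,7,9}; col 2 has {2,3,4,5,6,7,8,9}; box has {2,3,4,5,6,7,8,9} → only 1 remains.
(9,4) = 5: row 9 has {1,3,4,7,9}; col 4 has {1,2,3,6,7,8,9}; box has {1,3,7,8,9} → only 5 remains.
(9,5) = 2: row 9 has {1,3,4,5,7,9}; col 5 has {1,3,4,5,6,7,8,9}; box has {1,3,5,7,8,9} → only 2 remains.
(9,6) = 6: row 9 has {1,2,3,4,5,7,9}; col 6 has {1,2,3,4,5,7,8,9}; box has {1,2,3,5,7,8,9} → only 6 remains.
(9,7) = 8: row 9 has {1,2,3,4,5,6,7,9}; col 7 has {1,3,4,6,7,9}; box has {1,2,3,4,6,7,9} → only 8 remains.
(2,7) = 2: row 2 has {1,3,4,5,6,7,8,9}; col 7 has {1,3,4,6,7,8,9}; box has {1,3,4,5,6,7,8,9} → only 2 remains.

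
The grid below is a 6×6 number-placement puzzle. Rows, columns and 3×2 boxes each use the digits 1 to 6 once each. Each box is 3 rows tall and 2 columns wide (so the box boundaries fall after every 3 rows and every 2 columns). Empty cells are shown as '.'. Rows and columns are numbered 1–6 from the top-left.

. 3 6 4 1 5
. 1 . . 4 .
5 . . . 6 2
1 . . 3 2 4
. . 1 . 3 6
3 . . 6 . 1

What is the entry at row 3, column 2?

4

row 1, column 1 = 2: row 1 has {1,3,4,5,6}; col 1 has {1,3,5}; box has {1,3,5} → only 2 remains.
row 2, column 1 = 6: row 2 has {1,4}; col 1 has {1,2,3,5}; box has {1,2,3,5} → only 6 remains.
row 2, column 6 = 3: row 2 has {1,4,6}; col 6 has {1,2,4,5,6}; box has {1,2,4,5,6} → only 3 remains.
row 3, column 2 = 4: row 3 has {2,5,6}; col 2 has {1,3}; box has {1,2,3,5,6} → only 4 remains.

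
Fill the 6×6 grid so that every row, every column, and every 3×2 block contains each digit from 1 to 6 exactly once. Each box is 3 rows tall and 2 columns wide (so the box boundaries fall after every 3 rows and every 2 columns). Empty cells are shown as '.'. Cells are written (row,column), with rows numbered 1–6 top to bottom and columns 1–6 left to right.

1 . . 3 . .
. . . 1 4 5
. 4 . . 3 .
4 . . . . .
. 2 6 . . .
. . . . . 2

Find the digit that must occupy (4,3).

1

(1,6) = 6: row 1 has {1,3}; col 6 has {2,5}; box has {3,4,5} → only 6 remains.
(2,3) = 2: row 2 has {1,4,5}; col 3 has {6}; box has {1,3} → only 2 remains.
(3,3) = 5: row 3 has {3,4}; col 3 has {2,6}; box has {1,2,3} → only 5 remains.
(3,4) = 6: row 3 has {3,4,5}; col 4 has {1,3}; box has {1,2,3,5} → only 6 remains.
(3,6) = 1: row 3 has {3,4,5,6}; col 6 has {2,5,6}; box has {3,4,5,6} → only 1 remains.
(4,6) = 3: row 4 has {4}; col 6 has {1,2,5,6}; box has {2} → only 3 remains.
(5,6) = 4: row 5 has {2,6}; col 6 has {1,2,3,5,6}; box has {2,3} → only 4 remains.
(1,2) = 5: row 1 has {1,3,6}; col 2 has {2,4}; box has {1,4} → only 5 remains.
(1,3) = 4: row 1 has {1,3,5,6}; col 3 has {2,5,6}; box has {1,2,3,5,6} → only 4 remains.
(1,5) = 2: row 1 has {1,3,4,5,6}; col 5 has {3,4}; box has {1,3,4,5,6} → only 2 remains.
(3,1) = 2: row 3 has {1,3,4,5,6}; col 1 has {1,4}; box has {1,4,5} → only 2 remains.
(4,3) = 1: row 4 has {3,4}; col 3 has {2,4,5,6}; box has {6} → only 1 remains.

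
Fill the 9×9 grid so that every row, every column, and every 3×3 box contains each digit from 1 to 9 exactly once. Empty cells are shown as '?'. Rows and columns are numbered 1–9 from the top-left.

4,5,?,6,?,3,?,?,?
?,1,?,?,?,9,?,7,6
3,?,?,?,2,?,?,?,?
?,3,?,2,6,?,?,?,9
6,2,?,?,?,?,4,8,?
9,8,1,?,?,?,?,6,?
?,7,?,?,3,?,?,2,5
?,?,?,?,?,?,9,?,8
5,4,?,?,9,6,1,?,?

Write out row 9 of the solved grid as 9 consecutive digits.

r4c1 = 7: row 4 has {2,3,6,9}; col 1 has {3,4,5,6,9}; box has {1,2,3,6,8,9} → only 7 remains.
r4c7 = 5: row 4 has {2,3,6,7,9}; col 7 has {1,4,9}; box has {4,6,8,9} → only 5 remains.
r4c8 = 1: row 4 has {2,3,5,6,7,9}; col 8 has {2,6,7,8}; box has {4,5,6,8,9} → only 1 remains.
r5c3 = 5: row 5 has {2,4,6,8}; col 3 has {1}; box has {1,2,3,6,7,8,9} → only 5 remains.
r7c7 = 6: row 7 has {2,3,5,7}; col 7 has {1,4,5,9}; box has {1,2,5,8,9} → only 6 remains.
r8c2 = 6: row 8 has {8,9}; col 2 has {1,2,3,4,5,7,8}; box has {4,5,7} → only 6 remains.
r9c8 = 3: row 9 has {1,4,5,6,9}; col 8 has {1,2,6,7,8}; box has {1,2,5,6,8,9} → only 3 remains.
r9c9 = 7: row 9 has {1,3,4,5,6,9}; col 9 has {5,6,8,9}; box has {1,2,3,5,6,8,9} → only 7 remains.
r1c8 = 9: row 1 has {3,4,5,6}; col 8 has {1,2,3,6,7,8}; box has {6,7} → only 9 remains.
r3c2 = 9: row 3 has {2,3}; col 2 has {1,2,3,4,5,6,7,8}; box has {1,3,4,5} → only 9 remains.
r3c7 = 8: row 3 has {2,3,9}; col 7 has {1,4,5,6,9}; box has {6,7,9} → only 8 remains.
r4c3 = 4: row 4 has {1,2,3,5,6,7,9}; col 3 has {1,5}; box has {1,2,3,5,6,7,8,9} → only 4 remains.
r4c6 = 8: row 4 has {1,2,3,4,5,6,7,9}; col 6 has {3,6,9}; box has {2,6} → only 8 remains.
r5c9 = 3: row 5 has {2,4,5,6,8}; col 9 has {5,6,7,8,9}; box has {1,4,5,6,8,9} → only 3 remains.
r6c9 = 2: row 6 has {1,6,8,9}; col 9 has {3,5,6,7,8,9}; box has {1,3,4,5,6,8,9} → only 2 remains.
r8c8 = 4: row 8 has {6,8,9}; col 8 has {1,2,3,6,7,8,9}; box has {1,2,3,5,6,7,8,9} → only 4 remains.
r9c4 = 8: row 9 has {1,3,4,5,6,7,9}; col 4 has {2,6}; box has {3,6,9} → only 8 remains.
r1c7 = 2: row 1 has {3,4,5,6,9}; col 7 has {1,4,5,6,8,9}; box has {6,7,8,9} → only 2 remains.
r1c9 = 1: row 1 has {2,3,4,5,6,9}; col 9 has {2,3,5,6,7,8,9}; box has {2,6,7,8,9} → only 1 remains.
r2c7 = 3: row 2 has {1,6,7,9}; col 7 has {1,2,4,5,6,8,9}; box has {1,2,6,7,8,9} → only 3 remains.
r3c8 = 5: row 3 has {2,3,8,9}; col 8 has {1,2,3,4,6,7,8,9}; box has {1,2,3,6,7,8,9} → only 5 remains.
r3c9 = 4: row 3 has {2,3,5,8,9}; col 9 has {1,2,3,5,6,7,8,9}; box has {1,2,3,5,6,7,8,9} → only 4 remains.
r6c7 = 7: row 6 has {1,2,6,8,9}; col 7 has {1,2,3,4,5,6,8,9}; box has {1,2,3,4,5,6,8,9} → only 7 remains.
r9c3 = 2: row 9 has {1,3,4,5,6,7,8,9}; col 3 has {1,4,5}; box has {4,5,6,7} → only 2 remains.

542896137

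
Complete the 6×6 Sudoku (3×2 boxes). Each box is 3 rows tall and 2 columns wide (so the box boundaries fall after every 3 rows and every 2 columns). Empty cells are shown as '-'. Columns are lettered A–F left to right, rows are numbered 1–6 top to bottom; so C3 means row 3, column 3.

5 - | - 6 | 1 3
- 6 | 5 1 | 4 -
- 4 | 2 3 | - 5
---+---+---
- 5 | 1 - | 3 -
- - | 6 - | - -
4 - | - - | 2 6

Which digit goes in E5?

B1 = 2 (sole candidate).
C1 = 4 (sole candidate).
A2 = 3 (sole candidate).
F2 = 2 (sole candidate).
A3 = 1 (sole candidate).
E3 = 6 (sole candidate).
F4 = 4 (sole candidate).
A5 = 2 (sole candidate).
E5 = 5: row 5 has {2,6}; col 5 has {1,2,3,4,6}; box has {2,3,4,6} → only 5 remains.

5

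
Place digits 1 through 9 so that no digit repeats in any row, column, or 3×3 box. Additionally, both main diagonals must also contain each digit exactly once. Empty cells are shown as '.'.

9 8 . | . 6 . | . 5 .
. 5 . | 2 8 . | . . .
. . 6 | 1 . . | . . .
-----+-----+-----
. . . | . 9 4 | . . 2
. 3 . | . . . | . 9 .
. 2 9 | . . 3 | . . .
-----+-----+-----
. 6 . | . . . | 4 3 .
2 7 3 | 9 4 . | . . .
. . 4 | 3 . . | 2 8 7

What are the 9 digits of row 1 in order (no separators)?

R1C6 = 7: row 1 has {5,6,8,9}; col 6 has {3,4}; box has {1,2,6,8} → only 7 remains.
R2C6 = 9: row 2 has {2,5,8}; col 6 has {3,4,7}; box has {1,2,6,7,8} → only 9 remains.
R3C2 = 4: row 3 has {1,6}; col 2 has {2,3,5,6,7,8}; box has {5,6,8,9} → only 4 remains.
R3C6 = 5: row 3 has {1,4,6}; col 6 has {3,4,7,9}; box has {1,2,6,7,8,9} → only 5 remains.
R4C2 = 1: row 4 has {2,4,9}; col 2 has {2,3,4,5,6,7,8}; box has {2,3,9} → only 1 remains.
R4C4 = 8: row 4 has {1,2,4,9}; col 4 has {1,2,3,9}; box has {3,4,9}; main diagonal has {3,4,5,6,7,9} → only 8 remains.
R8C8 = 1: row 8 has {2,3,4,7,9}; col 8 has {3,5,8,9}; box has {2,3,4,7,8}; main diagonal has {3,4,5,6,7,8,9} → only 1 remains.
R9C2 = 9: row 9 has {2,3,4,7,8}; col 2 has {1,2,3,4,5,6,7,8}; box has {2,3,4,6,7} → only 9 remains.
R1C4 = 4: row 1 has {5,6,7,8,9}; col 4 has {1,2,3,8,9}; box has {1,2,5,6,7,8,9} → only 4 remains.
R2C8 = 6: row 2 has {2,5,8,9}; col 8 has {1,3,5,8,9}; box has {5}; anti-diagonal has {4,7} → only 6 remains.
R3C5 = 3: row 3 has {1,4,5,6}; col 5 has {4,6,8,9}; box has {1,2,4,5,6,7,8,9} → only 3 remains.
R4C8 = 7: row 4 has {1,2,4,8,9}; col 8 has {1,3,5,6,8,9}; box has {2,9} → only 7 remains.
R5C5 = 2: row 5 has {3,9}; col 5 has {3,4,6,8,9}; box has {3,4,8,9}; main diagonal has {1,3,4,5,6,7,8,9}; anti-diagonal has {4,6,7} → only 2 remains.
R6C4 = 5: row 6 has {2,3,9}; col 4 has {1,2,3,4,8,9}; box has {2,3,4,8,9}; anti-diagonal has {2,4,6,7} → only 5 remains.
R6C8 = 4: row 6 has {2,3,5,9}; col 8 has {1,3,5,6,7,8,9}; box has {2,7,9} → only 4 remains.
R7C4 = 7: row 7 has {3,4,6}; col 4 has {1,2,3,4,5,8,9}; box has {3,4,9} → only 7 remains.
R9C1 = 1: row 9 has {2,3,4,7,8,9}; col 1 has {2,9}; box has {2,3,4,6,7,9}; anti-diagonal has {2,4,5,6,7} → only 1 remains.
R9C5 = 5: row 9 has {1,2,3,4,7,8,9}; col 5 has {2,3,4,6,8,9}; box has {3,4,7,9} → only 5 remains.
R9C6 = 6: row 9 has {1,2,3,4,5,7,8,9}; col 6 has {3,4,5,7,9}; box has {3,4,5,7,9} → only 6 remains.
R1C9 = 3: row 1 has {4,5,6,7,8,9}; col 9 has {2,7}; box has {5,6}; anti-diagonal has {1,2,4,5,6,7} → only 3 remains.
R3C1 = 7: row 3 has {1,3,4,5,6}; col 1 has {1,2,9}; box has {4,5,6,8,9} → only 7 remains.
R3C8 = 2: row 3 has {1,3,4,5,6,7}; col 8 has {1,3,4,5,6,7,8,9}; box has {3,5,6} → only 2 remains.
R4C3 = 5: row 4 has {1,2,4,7,8,9}; col 3 has {3,4,6,9}; box has {1,2,3,9} → only 5 remains.
R5C4 = 6: row 5 has {2,3,9}; col 4 has {1,2,3,4,5,7,8,9}; box has {2,3,4,5,8,9} → only 6 remains.
R5C6 = 1: row 5 has {2,3,6,9}; col 6 has {3,4,5,6,7,9}; box has {2,3,4,5,6,8,9} → only 1 remains.
R6C5 = 7: row 6 has {2,3,4,5,9}; col 5 has {2,3,4,5,6,8,9}; box has {1,2,3,4,5,6,8,9} → only 7 remains.
R7C3 = 8: row 7 has {3,4,6,7}; col 3 has {3,4,5,6,9}; box has {1,2,3,4,6,7,9}; anti-diagonal has {1,2,3,4,5,6,7} → only 8 remains.
R7C5 = 1: row 7 has {3,4,6,7,8}; col 5 has {2,3,4,5,6,7,8,9}; box has {3,4,5,6,7,9} → only 1 remains.
R7C6 = 2: row 7 has {1,3,4,6,7,8}; col 6 has {1,3,4,5,6,7,9}; box has {1,3,4,5,6,7,9} → only 2 remains.
R8C6 = 8: row 8 has {1,2,3,4,7,9}; col 6 has {1,2,3,4,5,6,7,9}; box has {1,2,3,4,5,6,7,9} → only 8 remains.
R1C7 = 1: row 1 has {3,4,5,6,7,8,9}; col 7 has {2,4}; box has {2,3,5,6} → only 1 remains.
R2C1 = 3: row 2 has {2,5,6,8,9}; col 1 has {1,2,7,9}; box has {4,5,6,7,8,9} → only 3 remains.
R2C3 = 1: row 2 has {2,3,5,6,8,9}; col 3 has {3,4,5,6,8,9}; box has {3,4,5,6,7,8,9} → only 1 remains.
R2C7 = 7: row 2 has {1,2,3,5,6,8,9}; col 7 has {1,2,4}; box has {1,2,3,5,6} → only 7 remains.
R2C9 = 4: row 2 has {1,2,3,5,6,7,8,9}; col 9 has {2,3,7}; box has {1,2,3,5,6,7} → only 4 remains.
R3C7 = 9: row 3 has {1,2,3,4,5,6,7}; col 7 has {1,2,4,7}; box has {1,2,3,4,5,6,7}; anti-diagonal has {1,2,3,4,5,6,7,8} → only 9 remains.
R3C9 = 8: row 3 has {1,2,3,4,5,6,7,9}; col 9 has {2,3,4,7}; box has {1,2,3,4,5,6,7,9} → only 8 remains.
R4C1 = 6: row 4 has {1,2,4,5,7,8,9}; col 1 has {1,2,3,7,9}; box has {1,2,3,5,9} → only 6 remains.
R4C7 = 3: row 4 has {1,2,4,5,6,7,8,9}; col 7 has {1,2,4,7,9}; box has {2,4,7,9} → only 3 remains.
R5C3 = 7: row 5 has {1,2,3,6,9}; col 3 has {1,3,4,5,6,8,9}; box has {1,2,3,5,6,9} → only 7 remains.
R5C9 = 5: row 5 has {1,2,3,6,7,9}; col 9 has {2,3,4,7,8}; box has {2,3,4,7,9} → only 5 remains.
R6C1 = 8: row 6 has {2,3,4,5,7,9}; col 1 has {1,2,3,6,7,9}; box has {1,2,3,5,6,7,9} → only 8 remains.
R6C7 = 6: row 6 has {2,3,4,5,7,8,9}; col 7 has {1,2,3,4,7,9}; box has {2,3,4,5,7,9} → only 6 remains.
R6C9 = 1: row 6 has {2,3,4,5,6,7,8,9}; col 9 has {2,3,4,5,7,8}; box has {2,3,4,5,6,7,9} → only 1 remains.
R7C1 = 5: row 7 has {1,2,3,4,6,7,8}; col 1 has {1,2,3,6,7,8,9}; box has {1,2,3,4,6,7,8,9} → only 5 remains.
R7C9 = 9: row 7 has {1,2,3,4,5,6,7,8}; col 9 has {1,2,3,4,5,7,8}; box has {1,2,3,4,7,8} → only 9 remains.
R8C7 = 5: row 8 has {1,2,3,4,7,8,9}; col 7 has {1,2,3,4,6,7,9}; box has {1,2,3,4,7,8,9} → only 5 remains.
R8C9 = 6: row 8 has {1,2,3,4,5,7,8,9}; col 9 has {1,2,3,4,5,7,8,9}; box has {1,2,3,4,5,7,8,9} → only 6 remains.
R1C3 = 2: row 1 has {1,3,4,5,6,7,8,9}; col 3 has {1,3,4,5,6,7,8,9}; box has {1,3,4,5,6,7,8,9} → only 2 remains.

982467153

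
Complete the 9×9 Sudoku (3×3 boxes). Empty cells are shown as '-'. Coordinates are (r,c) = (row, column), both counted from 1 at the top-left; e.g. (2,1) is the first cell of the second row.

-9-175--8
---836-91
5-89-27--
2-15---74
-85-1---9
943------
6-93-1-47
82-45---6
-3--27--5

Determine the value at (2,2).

7

(2,2) = 7: row 2 has {1,3,6,8,9}; col 2 has {2,3,4,8,9}; box has {5,8,9} → only 7 remains.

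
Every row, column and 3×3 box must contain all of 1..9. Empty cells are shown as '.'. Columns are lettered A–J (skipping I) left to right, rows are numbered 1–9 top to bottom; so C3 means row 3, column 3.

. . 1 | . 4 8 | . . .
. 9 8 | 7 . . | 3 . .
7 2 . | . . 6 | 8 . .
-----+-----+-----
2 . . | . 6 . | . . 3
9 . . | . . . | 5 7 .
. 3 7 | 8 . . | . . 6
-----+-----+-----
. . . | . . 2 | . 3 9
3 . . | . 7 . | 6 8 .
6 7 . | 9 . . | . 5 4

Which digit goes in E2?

2

A1 = 5 (sole candidate).
B1 = 6 (sole candidate).
A2 = 4 (sole candidate).
C3 = 3 (sole candidate).
A6 = 1 (sole candidate).
A7 = 8 (sole candidate).
C9 = 2 (sole candidate).
G9 = 1 (sole candidate).
G7 = 7 (sole candidate).
J8 = 2 (sole candidate).
F9 = 3 (sole candidate).
J1 = 7 (sole candidate).
E9 = 8 (sole candidate).
D1 = 3 (hidden single in row 1).
H2 = 6 (hidden single in row 2).
E2 = 2: in row 2, 2 can only go here (every other open cell in that row sees a 2).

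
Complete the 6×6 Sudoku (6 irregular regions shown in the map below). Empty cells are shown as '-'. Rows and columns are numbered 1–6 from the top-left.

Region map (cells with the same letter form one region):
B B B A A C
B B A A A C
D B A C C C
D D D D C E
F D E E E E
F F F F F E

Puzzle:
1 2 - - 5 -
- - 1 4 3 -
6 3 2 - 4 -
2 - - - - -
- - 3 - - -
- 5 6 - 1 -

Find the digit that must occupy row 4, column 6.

1

row 1, column 3 = 4 (sole candidate).
row 1, column 4 = 6 (sole candidate).
row 1, column 6 = 3 (sole candidate).
row 2, column 1 = 5 (sole candidate).
row 2, column 2 = 6 (sole candidate).
row 2, column 6 = 2 (sole candidate).
row 4, column 3 = 5 (sole candidate).
row 4, column 5 = 6 (sole candidate).
row 5, column 1 = 4 (sole candidate).
row 5, column 2 = 1 (sole candidate).
row 5, column 5 = 2 (sole candidate).
row 6, column 1 = 3 (sole candidate).
row 6, column 4 = 2 (sole candidate).
row 6, column 6 = 4 (sole candidate).
row 4, column 2 = 4 (sole candidate).
row 4, column 4 = 3 (sole candidate).
row 4, column 6 = 1: row 4 has {2,3,4,5,6}; col 6 has {2,3,4}; region has {2,3,4} → only 1 remains.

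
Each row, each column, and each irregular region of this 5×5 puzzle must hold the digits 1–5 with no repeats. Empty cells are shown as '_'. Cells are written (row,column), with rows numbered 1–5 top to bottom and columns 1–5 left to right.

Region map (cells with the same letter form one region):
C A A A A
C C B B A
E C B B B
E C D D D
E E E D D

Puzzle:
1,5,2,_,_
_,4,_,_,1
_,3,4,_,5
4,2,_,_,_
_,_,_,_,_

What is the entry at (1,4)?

(2,1) = 5: row 2 has {1,4}; col 1 has {1,4}; region has {1,2,3,4} → only 5 remains.
(2,3) = 3: row 2 has {1,4,5}; col 3 has {2,4}; region has {4,5} → only 3 remains.
(2,4) = 2: row 2 has {1,3,4,5}; col 4 has {}; region has {3,4,5} → only 2 remains.
(3,1) = 2: row 3 has {3,4,5}; col 1 has {1,4,5}; region has {4} → only 2 remains.
(3,4) = 1: row 3 has {2,3,4,5}; col 4 has {2}; region has {2,3,4,5} → only 1 remains.
(4,5) = 3: row 4 has {2,4}; col 5 has {1,5}; region has {} → only 3 remains.
(5,1) = 3: row 5 has {}; col 1 has {1,2,4,5}; region has {2,4} → only 3 remains.
(5,2) = 1: row 5 has {3}; col 2 has {2,3,4,5}; region has {2,3,4} → only 1 remains.
(5,3) = 5: row 5 has {1,3}; col 3 has {2,3,4}; region has {1,2,3,4} → only 5 remains.
(5,4) = 4: row 5 has {1,3,5}; col 4 has {1,2}; region has {3} → only 4 remains.
(5,5) = 2: row 5 has {1,3,4,5}; col 5 has {1,3,5}; region has {3,4} → only 2 remains.
(1,4) = 3: row 1 has {1,2,5}; col 4 has {1,2,4}; region has {1,2,5} → only 3 remains.

3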